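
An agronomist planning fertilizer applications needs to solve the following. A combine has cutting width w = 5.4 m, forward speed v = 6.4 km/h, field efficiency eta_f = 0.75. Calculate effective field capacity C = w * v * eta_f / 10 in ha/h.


C = w * v * eta_f / 10
  = 5.4 * 6.4 * 0.75 / 10
  = 25.92 / 10
  = 2.59 ha/h


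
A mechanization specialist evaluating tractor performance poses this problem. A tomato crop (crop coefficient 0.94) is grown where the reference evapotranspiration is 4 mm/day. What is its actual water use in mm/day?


ETc = Kc * ET0
    = 0.94 * 4
    = 3.76 mm/day


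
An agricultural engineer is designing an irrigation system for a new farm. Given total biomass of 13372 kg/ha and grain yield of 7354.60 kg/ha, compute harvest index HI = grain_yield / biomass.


HI = grain_yield / biomass
   = 7354.60 / 13372
   = 0.55


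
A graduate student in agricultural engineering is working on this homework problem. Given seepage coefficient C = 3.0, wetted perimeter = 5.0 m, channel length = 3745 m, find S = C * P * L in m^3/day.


S = C * P * L
  = 3.0 * 5.0 * 3745
  = 56175 m^3/day


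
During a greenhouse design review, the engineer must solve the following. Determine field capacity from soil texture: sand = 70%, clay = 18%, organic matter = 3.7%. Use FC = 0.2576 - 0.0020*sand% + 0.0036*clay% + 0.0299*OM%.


FC = 0.2576 - 0.0020*70 + 0.0036*18 + 0.0299*3.7
   = 0.2576 - 0.1400 + 0.0648 + 0.1106
   = 0.2930


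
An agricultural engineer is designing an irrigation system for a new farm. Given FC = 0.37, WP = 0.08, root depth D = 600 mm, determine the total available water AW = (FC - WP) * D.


AW = (FC - WP) * D
   = (0.37 - 0.08) * 600
   = 0.29 * 600
   = 174 mm


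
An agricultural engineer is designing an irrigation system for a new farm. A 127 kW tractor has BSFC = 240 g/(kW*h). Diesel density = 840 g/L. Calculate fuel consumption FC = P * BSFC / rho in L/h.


FC = P * BSFC / rho_fuel
   = 127 * 240 / 840
   = 30480 / 840
   = 36.29 L/h


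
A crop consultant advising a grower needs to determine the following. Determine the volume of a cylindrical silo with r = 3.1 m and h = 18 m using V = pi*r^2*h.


V = pi * r^2 * h
  = pi * 3.1^2 * 18
  = pi * 9.61 * 18
  = 543.43 m^3


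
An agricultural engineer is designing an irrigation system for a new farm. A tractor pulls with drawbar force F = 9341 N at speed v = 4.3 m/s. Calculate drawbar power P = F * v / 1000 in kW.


P = F * v / 1000
  = 9341 * 4.3 / 1000
  = 40166.30 / 1000
  = 40.17 kW


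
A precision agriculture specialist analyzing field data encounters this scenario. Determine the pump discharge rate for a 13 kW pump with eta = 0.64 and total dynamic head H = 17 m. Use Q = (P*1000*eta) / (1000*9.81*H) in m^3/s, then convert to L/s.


Q = (P * 1000 * eta) / (rho * g * H)
  = (13 * 1000 * 0.64) / (1000 * 9.81 * 17)
  = 8320 / 166770
  = 0.04989 m^3/s = 49.89 L/s


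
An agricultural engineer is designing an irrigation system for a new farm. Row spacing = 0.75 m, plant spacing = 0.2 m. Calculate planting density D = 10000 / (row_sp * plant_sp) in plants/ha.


D = 10000 / (row_sp * plant_sp)
  = 10000 / (0.75 * 0.2)
  = 10000 / 0.1500
  = 66666.67 plants/ha


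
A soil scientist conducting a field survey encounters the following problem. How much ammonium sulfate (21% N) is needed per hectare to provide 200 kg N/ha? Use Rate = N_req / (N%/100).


Rate = N_required / (N_content / 100)
     = 200 / (21 / 100)
     = 200 / 0.21
     = 952.38 kg/ha


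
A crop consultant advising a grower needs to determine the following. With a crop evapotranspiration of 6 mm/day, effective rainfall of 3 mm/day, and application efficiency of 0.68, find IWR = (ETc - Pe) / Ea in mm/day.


IWR = (ETc - Pe) / Ea
    = (6 - 3) / 0.68
    = 3 / 0.68
    = 4.41 mm/day


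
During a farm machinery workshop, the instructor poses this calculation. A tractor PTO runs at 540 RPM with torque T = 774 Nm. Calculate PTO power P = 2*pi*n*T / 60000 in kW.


P = 2*pi*n*T / 60000
  = 2*pi * 540 * 774 / 60000
  = 2626120.13 / 60000
  = 43.77 kW


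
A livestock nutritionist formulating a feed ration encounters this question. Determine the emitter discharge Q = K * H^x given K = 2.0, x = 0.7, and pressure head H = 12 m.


Q = K * H^x
  = 2.0 * 12^0.7
  = 2.0 * 5.6941
  = 11.39 L/h


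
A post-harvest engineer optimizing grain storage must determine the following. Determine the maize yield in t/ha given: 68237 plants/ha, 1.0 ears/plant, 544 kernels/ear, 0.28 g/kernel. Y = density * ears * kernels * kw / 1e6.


Y = density * ears * kernels * kw
  = 68237 * 1.0 * 544 * 0.28 g/ha
  = 10393859.84 g/ha
  = 10393.86 kg/ha = 10.39 t/ha


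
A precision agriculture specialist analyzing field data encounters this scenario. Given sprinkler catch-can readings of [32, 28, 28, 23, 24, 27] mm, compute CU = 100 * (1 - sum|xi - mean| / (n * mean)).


xbar = 162 / 6 = 27
sum|xi - xbar| = 14
CU = 100 * (1 - 14 / (6 * 27))
   = 100 * (1 - 0.0864)
   = 91.36%


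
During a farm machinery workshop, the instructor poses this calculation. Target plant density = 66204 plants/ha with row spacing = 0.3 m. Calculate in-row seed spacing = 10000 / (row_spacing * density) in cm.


spacing = 10000 / (row_sp * density)
        = 10000 / (0.3 * 66204)
        = 10000 / 19861.20
        = 0.50349 m = 50.35 cm


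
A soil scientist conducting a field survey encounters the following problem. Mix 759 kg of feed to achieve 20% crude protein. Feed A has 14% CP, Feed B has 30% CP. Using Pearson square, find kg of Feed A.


parts_A = CP_b - target = 30 - 20 = 10
parts_B = target - CP_a = 20 - 14 = 6
total_parts = 10 + 6 = 16
Feed A = 759 * 10 / 16 = 474.38 kg
Feed B = 759 * 6 / 16 = 284.63 kg

474.38 kg


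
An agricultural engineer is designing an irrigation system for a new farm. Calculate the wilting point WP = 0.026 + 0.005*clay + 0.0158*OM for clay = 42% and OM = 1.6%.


WP = 0.026 + 0.005*42 + 0.0158*1.6
   = 0.026 + 0.2100 + 0.0253
   = 0.2613


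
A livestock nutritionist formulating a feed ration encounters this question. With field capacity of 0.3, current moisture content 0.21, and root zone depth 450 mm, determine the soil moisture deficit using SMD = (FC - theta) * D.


SMD = (FC - theta) * D
    = (0.3 - 0.21) * 450
    = 0.090 * 450
    = 40.50 mm


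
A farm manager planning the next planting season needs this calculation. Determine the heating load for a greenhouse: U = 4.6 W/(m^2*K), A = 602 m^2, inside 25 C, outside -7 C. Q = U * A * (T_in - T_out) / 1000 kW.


dT = 25 - (-7) = 32 K
Q = U * A * dT
  = 4.6 * 602 * 32
  = 88614.40 W = 88.61 kW


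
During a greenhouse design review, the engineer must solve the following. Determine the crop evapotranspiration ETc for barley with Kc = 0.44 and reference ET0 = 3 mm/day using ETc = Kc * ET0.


ETc = Kc * ET0
    = 0.44 * 3
    = 1.32 mm/day


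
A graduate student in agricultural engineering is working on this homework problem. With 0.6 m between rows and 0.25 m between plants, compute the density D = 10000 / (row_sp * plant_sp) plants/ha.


D = 10000 / (row_sp * plant_sp)
  = 10000 / (0.6 * 0.25)
  = 10000 / 0.1500
  = 66666.67 plants/ha


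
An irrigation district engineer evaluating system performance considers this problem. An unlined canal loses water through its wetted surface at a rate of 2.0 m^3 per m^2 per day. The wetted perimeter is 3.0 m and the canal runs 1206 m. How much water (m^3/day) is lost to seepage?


S = C * P * L
  = 2.0 * 3.0 * 1206
  = 7236 m^3/day


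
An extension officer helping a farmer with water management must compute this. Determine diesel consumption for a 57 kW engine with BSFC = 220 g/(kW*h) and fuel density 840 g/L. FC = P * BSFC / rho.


FC = P * BSFC / rho_fuel
   = 57 * 220 / 840
   = 12540 / 840
   = 14.93 L/h


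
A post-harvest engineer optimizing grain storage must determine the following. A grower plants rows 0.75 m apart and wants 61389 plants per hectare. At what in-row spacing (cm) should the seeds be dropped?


spacing = 10000 / (row_sp * density)
        = 10000 / (0.75 * 61389)
        = 10000 / 46041.75
        = 0.21719 m = 21.72 cm


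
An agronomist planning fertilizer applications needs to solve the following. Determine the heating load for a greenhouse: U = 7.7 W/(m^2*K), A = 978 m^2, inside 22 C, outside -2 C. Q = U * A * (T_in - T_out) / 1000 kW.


dT = 22 - (-2) = 24 K
Q = U * A * dT
  = 7.7 * 978 * 24
  = 180734.40 W = 180.73 kW


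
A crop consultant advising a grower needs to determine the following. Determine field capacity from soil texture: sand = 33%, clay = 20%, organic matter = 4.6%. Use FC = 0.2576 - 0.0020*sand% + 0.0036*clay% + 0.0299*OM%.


FC = 0.2576 - 0.0020*33 + 0.0036*20 + 0.0299*4.6
   = 0.2576 - 0.0660 + 0.0720 + 0.1375
   = 0.4011


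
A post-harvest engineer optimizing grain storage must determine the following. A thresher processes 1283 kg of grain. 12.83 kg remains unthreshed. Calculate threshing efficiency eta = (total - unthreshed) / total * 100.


eta = (total - unthreshed) / total * 100
    = (1283 - 12.83) / 1283 * 100
    = 1270.17 / 1283 * 100
    = 99%


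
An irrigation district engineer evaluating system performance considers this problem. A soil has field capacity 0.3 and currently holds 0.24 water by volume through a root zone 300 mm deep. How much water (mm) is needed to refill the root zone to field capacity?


SMD = (FC - theta) * D
    = (0.3 - 0.24) * 300
    = 0.060 * 300
    = 18 mm


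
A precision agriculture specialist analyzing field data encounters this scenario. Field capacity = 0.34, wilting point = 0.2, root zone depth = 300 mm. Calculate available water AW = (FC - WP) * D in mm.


AW = (FC - WP) * D
   = (0.34 - 0.2) * 300
   = 0.14 * 300
   = 42 mm


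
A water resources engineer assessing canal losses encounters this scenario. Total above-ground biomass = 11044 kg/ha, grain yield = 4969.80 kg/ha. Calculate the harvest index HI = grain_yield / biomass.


HI = grain_yield / biomass
   = 4969.80 / 11044
   = 0.45


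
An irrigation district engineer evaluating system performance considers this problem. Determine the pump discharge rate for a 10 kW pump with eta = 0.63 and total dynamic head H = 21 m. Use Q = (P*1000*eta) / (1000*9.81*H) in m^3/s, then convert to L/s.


Q = (P * 1000 * eta) / (rho * g * H)
  = (10 * 1000 * 0.63) / (1000 * 9.81 * 21)
  = 6300 / 206010
  = 0.03058 m^3/s = 30.58 L/s


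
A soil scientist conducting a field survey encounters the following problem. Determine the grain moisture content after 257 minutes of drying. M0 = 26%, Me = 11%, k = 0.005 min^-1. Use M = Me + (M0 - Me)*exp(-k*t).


M = Me + (M0 - Me) * e^(-k*t)
  = 11 + (26 - 11) * e^(-0.005*257)
  = 11 + 15 * e^(-1.285)
  = 11 + 15 * 0.27665
  = 11 + 4.1498
  = 15.15%


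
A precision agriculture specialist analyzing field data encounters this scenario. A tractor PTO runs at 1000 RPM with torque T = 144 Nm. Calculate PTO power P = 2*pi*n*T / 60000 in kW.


P = 2*pi*n*T / 60000
  = 2*pi * 1000 * 144 / 60000
  = 904778.68 / 60000
  = 15.08 kW


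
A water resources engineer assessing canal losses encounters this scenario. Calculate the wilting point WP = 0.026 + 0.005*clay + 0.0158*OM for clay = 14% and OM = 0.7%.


WP = 0.026 + 0.005*14 + 0.0158*0.7
   = 0.026 + 0.0700 + 0.0111
   = 0.1071


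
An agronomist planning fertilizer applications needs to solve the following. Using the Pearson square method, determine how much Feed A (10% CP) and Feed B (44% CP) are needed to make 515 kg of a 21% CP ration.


parts_A = CP_b - target = 44 - 21 = 23
parts_B = target - CP_a = 21 - 10 = 11
total_parts = 23 + 11 = 34
Feed A = 515 * 23 / 34 = 348.38 kg
Feed B = 515 * 11 / 34 = 166.62 kg

348.38 kg


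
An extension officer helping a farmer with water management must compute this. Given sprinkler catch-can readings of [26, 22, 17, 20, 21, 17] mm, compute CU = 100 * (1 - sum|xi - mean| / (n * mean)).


xbar = 123 / 6 = 20.500
sum|xi - xbar| = 15
CU = 100 * (1 - 15 / (6 * 20.500))
   = 100 * (1 - 0.1220)
   = 87.80%


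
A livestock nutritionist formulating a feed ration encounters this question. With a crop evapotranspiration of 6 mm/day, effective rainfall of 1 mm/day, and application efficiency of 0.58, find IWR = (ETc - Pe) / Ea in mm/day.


IWR = (ETc - Pe) / Ea
    = (6 - 1) / 0.58
    = 5 / 0.58
    = 8.62 mm/day


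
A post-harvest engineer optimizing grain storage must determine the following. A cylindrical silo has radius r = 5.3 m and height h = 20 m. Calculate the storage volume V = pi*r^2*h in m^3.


V = pi * r^2 * h
  = pi * 5.3^2 * 20
  = pi * 28.09 * 20
  = 1764.95 m^3


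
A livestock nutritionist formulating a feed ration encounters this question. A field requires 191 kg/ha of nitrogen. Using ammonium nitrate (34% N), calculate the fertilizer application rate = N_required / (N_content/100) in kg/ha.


Rate = N_required / (N_content / 100)
     = 191 / (34 / 100)
     = 191 / 0.34
     = 561.76 kg/ha


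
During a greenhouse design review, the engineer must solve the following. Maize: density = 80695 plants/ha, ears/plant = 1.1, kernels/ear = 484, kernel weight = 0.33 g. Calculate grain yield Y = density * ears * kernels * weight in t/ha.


Y = density * ears * kernels * kw
  = 80695 * 1.1 * 484 * 0.33 g/ha
  = 14177465.94 g/ha
  = 14177.47 kg/ha = 14.18 t/ha


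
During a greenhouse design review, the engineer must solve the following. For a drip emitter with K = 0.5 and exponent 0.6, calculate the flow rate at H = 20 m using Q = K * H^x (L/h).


Q = K * H^x
  = 0.5 * 20^0.6
  = 0.5 * 6.0342
  = 3.02 L/h


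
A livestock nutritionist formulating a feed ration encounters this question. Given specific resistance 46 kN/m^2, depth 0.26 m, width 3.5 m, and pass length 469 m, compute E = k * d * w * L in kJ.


E = k * d * w * L
  = 46 * 0.26 * 3.5 * 469
  = 19632.34 kJ


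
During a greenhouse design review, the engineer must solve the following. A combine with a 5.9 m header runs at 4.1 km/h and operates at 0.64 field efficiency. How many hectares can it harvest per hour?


C = w * v * eta_f / 10
  = 5.9 * 4.1 * 0.64 / 10
  = 15.48 / 10
  = 1.55 ha/h


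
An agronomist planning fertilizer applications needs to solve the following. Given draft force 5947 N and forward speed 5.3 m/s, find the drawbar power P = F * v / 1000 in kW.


P = F * v / 1000
  = 5947 * 5.3 / 1000
  = 31519.10 / 1000
  = 31.52 kW


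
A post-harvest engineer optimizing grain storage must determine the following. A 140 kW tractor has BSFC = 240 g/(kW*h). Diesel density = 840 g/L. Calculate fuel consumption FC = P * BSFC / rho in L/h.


FC = P * BSFC / rho_fuel
   = 140 * 240 / 840
   = 33600 / 840
   = 40 L/h


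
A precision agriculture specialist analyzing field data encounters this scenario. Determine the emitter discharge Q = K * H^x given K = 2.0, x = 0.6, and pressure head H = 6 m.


Q = K * H^x
  = 2.0 * 6^0.6
  = 2.0 * 2.9302
  = 5.86 L/h


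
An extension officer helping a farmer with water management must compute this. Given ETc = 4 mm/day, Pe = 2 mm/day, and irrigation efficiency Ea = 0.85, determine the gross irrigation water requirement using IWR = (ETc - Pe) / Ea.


IWR = (ETc - Pe) / Ea
    = (4 - 2) / 0.85
    = 2 / 0.85
    = 2.35 mm/day


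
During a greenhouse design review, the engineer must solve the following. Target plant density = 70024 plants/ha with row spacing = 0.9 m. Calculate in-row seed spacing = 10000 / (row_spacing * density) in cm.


spacing = 10000 / (row_sp * density)
        = 10000 / (0.9 * 70024)
        = 10000 / 63021.60
        = 0.15868 m = 15.87 cm


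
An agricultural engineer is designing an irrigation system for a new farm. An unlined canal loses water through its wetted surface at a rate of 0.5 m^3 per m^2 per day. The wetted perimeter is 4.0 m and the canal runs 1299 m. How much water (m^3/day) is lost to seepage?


S = C * P * L
  = 0.5 * 4.0 * 1299
  = 2598 m^3/day


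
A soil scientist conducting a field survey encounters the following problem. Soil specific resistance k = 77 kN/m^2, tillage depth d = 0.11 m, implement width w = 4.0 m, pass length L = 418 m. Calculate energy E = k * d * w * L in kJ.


E = k * d * w * L
  = 77 * 0.11 * 4.0 * 418
  = 14161.84 kJ


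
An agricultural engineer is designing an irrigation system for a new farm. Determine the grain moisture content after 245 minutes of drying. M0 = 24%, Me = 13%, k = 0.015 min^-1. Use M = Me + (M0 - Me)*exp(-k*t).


M = Me + (M0 - Me) * e^(-k*t)
  = 13 + (24 - 13) * e^(-0.015*245)
  = 13 + 11 * e^(-3.675)
  = 13 + 11 * 0.02535
  = 13 + 0.2788
  = 13.28%


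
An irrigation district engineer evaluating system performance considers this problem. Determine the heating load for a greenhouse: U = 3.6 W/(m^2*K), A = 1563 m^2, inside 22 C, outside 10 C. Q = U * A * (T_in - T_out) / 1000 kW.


dT = 22 - (10) = 12 K
Q = U * A * dT
  = 3.6 * 1563 * 12
  = 67521.60 W = 67.52 kW


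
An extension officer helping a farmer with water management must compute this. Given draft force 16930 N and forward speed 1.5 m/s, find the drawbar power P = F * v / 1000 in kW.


P = F * v / 1000
  = 16930 * 1.5 / 1000
  = 25395 / 1000
  = 25.40 kW


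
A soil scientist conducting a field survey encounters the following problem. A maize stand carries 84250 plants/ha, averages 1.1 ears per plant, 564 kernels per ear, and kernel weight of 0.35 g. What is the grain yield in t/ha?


Y = density * ears * kernels * kw
  = 84250 * 1.1 * 564 * 0.35 g/ha
  = 18294045 g/ha
  = 18294.05 kg/ha = 18.29 t/ha


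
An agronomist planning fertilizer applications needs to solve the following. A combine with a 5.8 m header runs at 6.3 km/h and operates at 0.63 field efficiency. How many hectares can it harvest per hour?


C = w * v * eta_f / 10
  = 5.8 * 6.3 * 0.63 / 10
  = 23.02 / 10
  = 2.30 ha/h


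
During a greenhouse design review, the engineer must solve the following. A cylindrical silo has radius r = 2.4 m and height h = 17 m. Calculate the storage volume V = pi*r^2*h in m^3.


V = pi * r^2 * h
  = pi * 2.4^2 * 17
  = pi * 5.76 * 17
  = 307.62 m^3


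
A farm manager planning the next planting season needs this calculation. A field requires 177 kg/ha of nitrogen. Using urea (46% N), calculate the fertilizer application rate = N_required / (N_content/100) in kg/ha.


Rate = N_required / (N_content / 100)
     = 177 / (46 / 100)
     = 177 / 0.46
     = 384.78 kg/ha


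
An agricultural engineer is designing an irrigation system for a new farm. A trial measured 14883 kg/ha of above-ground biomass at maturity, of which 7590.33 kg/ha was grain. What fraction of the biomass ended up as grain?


HI = grain_yield / biomass
   = 7590.33 / 14883
   = 0.51


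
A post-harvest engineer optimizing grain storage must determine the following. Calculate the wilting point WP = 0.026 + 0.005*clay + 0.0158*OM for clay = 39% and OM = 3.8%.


WP = 0.026 + 0.005*39 + 0.0158*3.8
   = 0.026 + 0.1950 + 0.0600
   = 0.2810


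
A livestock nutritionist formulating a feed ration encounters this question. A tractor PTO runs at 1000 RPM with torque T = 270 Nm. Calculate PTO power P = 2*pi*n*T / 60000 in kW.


P = 2*pi*n*T / 60000
  = 2*pi * 1000 * 270 / 60000
  = 1696460.03 / 60000
  = 28.27 kW


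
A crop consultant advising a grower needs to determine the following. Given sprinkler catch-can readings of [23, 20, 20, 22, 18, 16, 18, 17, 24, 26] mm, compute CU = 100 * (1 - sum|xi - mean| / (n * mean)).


xbar = 204 / 10 = 20.400
sum|xi - xbar| = 26.800
CU = 100 * (1 - 26.800 / (10 * 20.400))
   = 100 * (1 - 0.1314)
   = 86.86%


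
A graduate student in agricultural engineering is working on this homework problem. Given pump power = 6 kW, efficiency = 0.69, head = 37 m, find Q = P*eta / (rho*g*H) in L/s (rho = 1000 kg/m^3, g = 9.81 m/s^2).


Q = (P * 1000 * eta) / (rho * g * H)
  = (6 * 1000 * 0.69) / (1000 * 9.81 * 37)
  = 4140 / 362970
  = 0.01141 m^3/s = 11.41 L/s


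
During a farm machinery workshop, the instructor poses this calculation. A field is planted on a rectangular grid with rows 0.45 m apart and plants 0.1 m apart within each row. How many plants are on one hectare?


D = 10000 / (row_sp * plant_sp)
  = 10000 / (0.45 * 0.1)
  = 10000 / 0.0450
  = 222222.22 plants/ha


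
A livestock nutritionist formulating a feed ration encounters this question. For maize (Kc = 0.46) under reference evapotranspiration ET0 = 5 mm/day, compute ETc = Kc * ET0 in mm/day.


ETc = Kc * ET0
    = 0.46 * 5
    = 2.30 mm/day


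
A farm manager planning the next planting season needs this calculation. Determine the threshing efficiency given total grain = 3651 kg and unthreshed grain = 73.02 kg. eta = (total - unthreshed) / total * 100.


eta = (total - unthreshed) / total * 100
    = (3651 - 73.02) / 3651 * 100
    = 3577.98 / 3651 * 100
    = 98%


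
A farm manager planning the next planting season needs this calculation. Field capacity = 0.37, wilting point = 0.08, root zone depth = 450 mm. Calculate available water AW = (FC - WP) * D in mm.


AW = (FC - WP) * D
   = (0.37 - 0.08) * 450
   = 0.29 * 450
   = 130.50 mm


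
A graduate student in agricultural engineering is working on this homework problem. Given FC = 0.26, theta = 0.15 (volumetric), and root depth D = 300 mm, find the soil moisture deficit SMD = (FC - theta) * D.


SMD = (FC - theta) * D
    = (0.26 - 0.15) * 300
    = 0.110 * 300
    = 33 mm


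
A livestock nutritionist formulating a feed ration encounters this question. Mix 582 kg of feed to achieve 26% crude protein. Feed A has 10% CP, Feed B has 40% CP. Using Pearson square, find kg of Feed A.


parts_A = CP_b - target = 40 - 26 = 14
parts_B = target - CP_a = 26 - 10 = 16
total_parts = 14 + 16 = 30
Feed A = 582 * 14 / 30 = 271.60 kg
Feed B = 582 * 16 / 30 = 310.40 kg

271.60 kg


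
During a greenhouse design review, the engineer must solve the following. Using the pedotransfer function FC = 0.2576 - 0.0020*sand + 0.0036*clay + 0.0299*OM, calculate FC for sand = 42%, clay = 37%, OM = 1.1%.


FC = 0.2576 - 0.0020*42 + 0.0036*37 + 0.0299*1.1
   = 0.2576 - 0.0840 + 0.1332 + 0.0329
   = 0.3397


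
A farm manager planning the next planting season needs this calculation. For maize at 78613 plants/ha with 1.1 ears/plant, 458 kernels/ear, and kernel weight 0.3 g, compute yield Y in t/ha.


Y = density * ears * kernels * kw
  = 78613 * 1.1 * 458 * 0.3 g/ha
  = 11881568.82 g/ha
  = 11881.57 kg/ha = 11.88 t/ha


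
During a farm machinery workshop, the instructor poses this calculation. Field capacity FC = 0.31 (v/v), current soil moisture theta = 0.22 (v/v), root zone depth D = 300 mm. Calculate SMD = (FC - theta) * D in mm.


SMD = (FC - theta) * D
    = (0.31 - 0.22) * 300
    = 0.090 * 300
    = 27 mm


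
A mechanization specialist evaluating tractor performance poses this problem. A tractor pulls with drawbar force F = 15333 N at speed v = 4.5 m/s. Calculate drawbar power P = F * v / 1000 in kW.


P = F * v / 1000
  = 15333 * 4.5 / 1000
  = 68998.50 / 1000
  = 69.00 kW


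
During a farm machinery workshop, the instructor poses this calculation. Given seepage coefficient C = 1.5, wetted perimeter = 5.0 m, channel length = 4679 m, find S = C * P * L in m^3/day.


S = C * P * L
  = 1.5 * 5.0 * 4679
  = 35092.50 m^3/day


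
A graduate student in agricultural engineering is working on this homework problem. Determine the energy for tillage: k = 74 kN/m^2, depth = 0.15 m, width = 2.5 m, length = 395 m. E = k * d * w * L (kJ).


E = k * d * w * L
  = 74 * 0.15 * 2.5 * 395
  = 10961.25 kJ


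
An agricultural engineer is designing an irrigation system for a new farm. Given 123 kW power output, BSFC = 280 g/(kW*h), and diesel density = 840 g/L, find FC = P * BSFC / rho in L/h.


FC = P * BSFC / rho_fuel
   = 123 * 280 / 840
   = 34440 / 840
   = 41 L/h


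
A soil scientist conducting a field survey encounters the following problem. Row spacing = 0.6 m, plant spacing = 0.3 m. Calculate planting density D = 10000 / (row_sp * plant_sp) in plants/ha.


D = 10000 / (row_sp * plant_sp)
  = 10000 / (0.6 * 0.3)
  = 10000 / 0.1800
  = 55555.56 plants/ha


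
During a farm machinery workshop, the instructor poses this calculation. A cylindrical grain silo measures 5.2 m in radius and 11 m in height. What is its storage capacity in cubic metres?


V = pi * r^2 * h
  = pi * 5.2^2 * 11
  = pi * 27.04 * 11
  = 934.44 m^3


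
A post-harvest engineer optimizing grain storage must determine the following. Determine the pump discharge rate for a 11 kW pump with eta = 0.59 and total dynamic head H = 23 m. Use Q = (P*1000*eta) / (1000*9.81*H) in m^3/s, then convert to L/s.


Q = (P * 1000 * eta) / (rho * g * H)
  = (11 * 1000 * 0.59) / (1000 * 9.81 * 23)
  = 6490 / 225630
  = 0.02876 m^3/s = 28.76 L/s


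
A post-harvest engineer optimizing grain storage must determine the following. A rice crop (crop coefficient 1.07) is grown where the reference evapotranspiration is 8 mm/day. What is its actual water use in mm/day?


ETc = Kc * ET0
    = 1.07 * 8
    = 8.56 mm/day


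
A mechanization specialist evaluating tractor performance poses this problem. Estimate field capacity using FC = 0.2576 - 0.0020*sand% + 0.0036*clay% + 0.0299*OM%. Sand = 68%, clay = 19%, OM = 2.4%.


FC = 0.2576 - 0.0020*68 + 0.0036*19 + 0.0299*2.4
   = 0.2576 - 0.1360 + 0.0684 + 0.0718
   = 0.2618


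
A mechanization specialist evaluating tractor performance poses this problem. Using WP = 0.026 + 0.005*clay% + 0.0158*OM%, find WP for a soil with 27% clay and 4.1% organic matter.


WP = 0.026 + 0.005*27 + 0.0158*4.1
   = 0.026 + 0.1350 + 0.0648
   = 0.2258


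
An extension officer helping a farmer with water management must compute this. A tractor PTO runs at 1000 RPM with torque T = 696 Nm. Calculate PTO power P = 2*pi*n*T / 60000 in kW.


P = 2*pi*n*T / 60000
  = 2*pi * 1000 * 696 / 60000
  = 4373096.97 / 60000
  = 72.88 kW


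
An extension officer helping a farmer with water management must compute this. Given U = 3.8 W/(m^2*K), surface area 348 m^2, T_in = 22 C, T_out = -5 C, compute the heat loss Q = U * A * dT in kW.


dT = 22 - (-5) = 27 K
Q = U * A * dT
  = 3.8 * 348 * 27
  = 35704.80 W = 35.70 kW


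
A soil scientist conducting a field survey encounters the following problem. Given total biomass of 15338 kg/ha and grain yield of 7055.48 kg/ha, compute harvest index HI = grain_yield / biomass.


HI = grain_yield / biomass
   = 7055.48 / 15338
   = 0.46


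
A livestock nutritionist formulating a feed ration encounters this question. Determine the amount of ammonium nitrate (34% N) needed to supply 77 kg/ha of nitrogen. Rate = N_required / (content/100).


Rate = N_required / (N_content / 100)
     = 77 / (34 / 100)
     = 77 / 0.34
     = 226.47 kg/ha


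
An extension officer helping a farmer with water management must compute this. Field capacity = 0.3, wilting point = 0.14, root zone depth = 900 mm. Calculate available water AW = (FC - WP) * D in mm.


AW = (FC - WP) * D
   = (0.3 - 0.14) * 900
   = 0.16 * 900
   = 144 mm


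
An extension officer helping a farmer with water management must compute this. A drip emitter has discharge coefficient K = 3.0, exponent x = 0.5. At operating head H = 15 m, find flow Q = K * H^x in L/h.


Q = K * H^x
  = 3.0 * 15^0.5
  = 3.0 * 3.8730
  = 11.62 L/h


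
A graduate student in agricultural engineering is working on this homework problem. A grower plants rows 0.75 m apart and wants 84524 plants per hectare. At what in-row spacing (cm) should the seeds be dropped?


spacing = 10000 / (row_sp * density)
        = 10000 / (0.75 * 84524)
        = 10000 / 63393
        = 0.15775 m = 15.77 cm


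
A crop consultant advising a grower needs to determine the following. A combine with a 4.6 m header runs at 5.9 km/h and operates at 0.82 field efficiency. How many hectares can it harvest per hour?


C = w * v * eta_f / 10
  = 4.6 * 5.9 * 0.82 / 10
  = 22.25 / 10
  = 2.23 ha/h


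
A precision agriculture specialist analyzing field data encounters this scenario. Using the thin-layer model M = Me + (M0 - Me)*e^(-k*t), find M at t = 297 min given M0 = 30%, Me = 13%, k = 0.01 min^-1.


M = Me + (M0 - Me) * e^(-k*t)
  = 13 + (30 - 13) * e^(-0.01*297)
  = 13 + 17 * e^(-2.970)
  = 13 + 17 * 0.05130
  = 13 + 0.8722
  = 13.87%


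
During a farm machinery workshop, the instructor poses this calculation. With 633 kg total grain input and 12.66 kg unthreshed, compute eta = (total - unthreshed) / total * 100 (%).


eta = (total - unthreshed) / total * 100
    = (633 - 12.66) / 633 * 100
    = 620.34 / 633 * 100
    = 98%


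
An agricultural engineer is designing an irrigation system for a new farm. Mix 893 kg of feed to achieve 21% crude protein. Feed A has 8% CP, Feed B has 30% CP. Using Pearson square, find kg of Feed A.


parts_A = CP_b - target = 30 - 21 = 9
parts_B = target - CP_a = 21 - 8 = 13
total_parts = 9 + 13 = 22
Feed A = 893 * 9 / 22 = 365.32 kg
Feed B = 893 * 13 / 22 = 527.68 kg

365.32 kg


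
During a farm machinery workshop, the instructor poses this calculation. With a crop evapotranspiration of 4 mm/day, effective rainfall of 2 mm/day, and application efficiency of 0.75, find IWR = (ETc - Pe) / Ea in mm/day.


IWR = (ETc - Pe) / Ea
    = (4 - 2) / 0.75
    = 2 / 0.75
    = 2.67 mm/day


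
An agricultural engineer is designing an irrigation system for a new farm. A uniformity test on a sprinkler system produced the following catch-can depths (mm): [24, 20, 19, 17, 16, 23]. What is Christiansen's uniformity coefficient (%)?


xbar = 119 / 6 = 19.833
sum|xi - xbar| = 15
CU = 100 * (1 - 15 / (6 * 19.833))
   = 100 * (1 - 0.1261)
   = 87.39%


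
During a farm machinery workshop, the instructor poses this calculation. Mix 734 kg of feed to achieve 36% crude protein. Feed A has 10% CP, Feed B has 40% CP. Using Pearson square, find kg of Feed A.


parts_A = CP_b - target = 40 - 36 = 4
parts_B = target - CP_a = 36 - 10 = 26
total_parts = 4 + 26 = 30
Feed A = 734 * 4 / 30 = 97.87 kg
Feed B = 734 * 26 / 30 = 636.13 kg

97.87 kg


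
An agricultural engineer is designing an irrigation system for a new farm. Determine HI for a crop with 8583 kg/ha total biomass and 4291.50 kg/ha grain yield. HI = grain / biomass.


HI = grain_yield / biomass
   = 4291.50 / 8583
   = 0.50


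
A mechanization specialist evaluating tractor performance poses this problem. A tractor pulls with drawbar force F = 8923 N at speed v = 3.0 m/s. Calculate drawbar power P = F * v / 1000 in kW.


P = F * v / 1000
  = 8923 * 3.0 / 1000
  = 26769 / 1000
  = 26.77 kW


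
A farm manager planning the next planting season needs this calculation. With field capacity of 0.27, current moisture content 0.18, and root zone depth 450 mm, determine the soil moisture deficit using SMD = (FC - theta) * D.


SMD = (FC - theta) * D
    = (0.27 - 0.18) * 450
    = 0.090 * 450
    = 40.50 mm


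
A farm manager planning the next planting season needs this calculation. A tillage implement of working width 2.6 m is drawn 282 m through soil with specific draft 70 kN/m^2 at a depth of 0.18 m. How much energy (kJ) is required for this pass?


E = k * d * w * L
  = 70 * 0.18 * 2.6 * 282
  = 9238.32 kJ


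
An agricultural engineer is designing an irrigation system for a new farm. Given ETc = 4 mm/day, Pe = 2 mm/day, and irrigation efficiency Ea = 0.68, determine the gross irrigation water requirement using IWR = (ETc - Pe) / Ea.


IWR = (ETc - Pe) / Ea
    = (4 - 2) / 0.68
    = 2 / 0.68
    = 2.94 mm/day


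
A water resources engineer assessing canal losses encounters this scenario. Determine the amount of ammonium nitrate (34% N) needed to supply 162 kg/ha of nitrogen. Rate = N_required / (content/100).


Rate = N_required / (N_content / 100)
     = 162 / (34 / 100)
     = 162 / 0.34
     = 476.47 kg/ha


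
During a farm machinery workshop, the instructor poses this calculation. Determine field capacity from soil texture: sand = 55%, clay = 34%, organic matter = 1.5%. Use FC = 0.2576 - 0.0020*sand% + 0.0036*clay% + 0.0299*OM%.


FC = 0.2576 - 0.0020*55 + 0.0036*34 + 0.0299*1.5
   = 0.2576 - 0.1100 + 0.1224 + 0.0449
   = 0.3149


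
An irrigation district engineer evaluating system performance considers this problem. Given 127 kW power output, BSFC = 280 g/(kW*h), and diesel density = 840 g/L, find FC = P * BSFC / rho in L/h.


FC = P * BSFC / rho_fuel
   = 127 * 280 / 840
   = 35560 / 840
   = 42.33 L/h


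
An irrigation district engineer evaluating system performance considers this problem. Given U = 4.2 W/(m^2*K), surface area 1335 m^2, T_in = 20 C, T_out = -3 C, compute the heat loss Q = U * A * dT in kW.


dT = 20 - (-3) = 23 K
Q = U * A * dT
  = 4.2 * 1335 * 23
  = 128961 W = 128.96 kW


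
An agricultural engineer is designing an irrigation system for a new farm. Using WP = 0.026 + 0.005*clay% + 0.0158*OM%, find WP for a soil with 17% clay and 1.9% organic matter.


WP = 0.026 + 0.005*17 + 0.0158*1.9
   = 0.026 + 0.0850 + 0.0300
   = 0.1410


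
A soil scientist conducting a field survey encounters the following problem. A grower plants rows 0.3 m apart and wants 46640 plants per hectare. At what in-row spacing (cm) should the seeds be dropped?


spacing = 10000 / (row_sp * density)
        = 10000 / (0.3 * 46640)
        = 10000 / 13992
        = 0.71469 m = 71.47 cm


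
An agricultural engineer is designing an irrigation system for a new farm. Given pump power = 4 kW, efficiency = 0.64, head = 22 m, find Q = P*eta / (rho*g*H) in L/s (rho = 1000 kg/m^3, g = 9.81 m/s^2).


Q = (P * 1000 * eta) / (rho * g * H)
  = (4 * 1000 * 0.64) / (1000 * 9.81 * 22)
  = 2560 / 215820
  = 0.01186 m^3/s = 11.86 L/s


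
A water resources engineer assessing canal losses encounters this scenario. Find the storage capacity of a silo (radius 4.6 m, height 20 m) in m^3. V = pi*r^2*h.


V = pi * r^2 * h
  = pi * 4.6^2 * 20
  = pi * 21.16 * 20
  = 1329.52 m^3


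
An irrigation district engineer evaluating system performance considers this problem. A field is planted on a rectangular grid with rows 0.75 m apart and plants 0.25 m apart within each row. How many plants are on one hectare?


D = 10000 / (row_sp * plant_sp)
  = 10000 / (0.75 * 0.25)
  = 10000 / 0.1875
  = 53333.33 plants/ha


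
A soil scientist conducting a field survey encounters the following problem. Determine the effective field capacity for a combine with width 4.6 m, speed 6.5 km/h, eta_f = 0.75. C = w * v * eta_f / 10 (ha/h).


C = w * v * eta_f / 10
  = 4.6 * 6.5 * 0.75 / 10
  = 22.43 / 10
  = 2.24 ha/h


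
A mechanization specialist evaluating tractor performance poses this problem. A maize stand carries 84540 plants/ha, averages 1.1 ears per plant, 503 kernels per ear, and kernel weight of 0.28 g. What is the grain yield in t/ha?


Y = density * ears * kernels * kw
  = 84540 * 1.1 * 503 * 0.28 g/ha
  = 13097274.96 g/ha
  = 13097.27 kg/ha = 13.10 t/ha


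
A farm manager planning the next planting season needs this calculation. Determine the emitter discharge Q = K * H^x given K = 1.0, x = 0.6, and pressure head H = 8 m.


Q = K * H^x
  = 1.0 * 8^0.6
  = 1.0 * 3.4822
  = 3.48 L/h


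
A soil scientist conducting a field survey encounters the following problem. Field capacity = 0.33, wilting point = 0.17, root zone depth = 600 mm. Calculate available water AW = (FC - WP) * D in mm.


AW = (FC - WP) * D
   = (0.33 - 0.17) * 600
   = 0.16 * 600
   = 96 mm


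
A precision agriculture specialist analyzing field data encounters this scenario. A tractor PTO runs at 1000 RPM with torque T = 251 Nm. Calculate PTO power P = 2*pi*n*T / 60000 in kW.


P = 2*pi*n*T / 60000
  = 2*pi * 1000 * 251 / 60000
  = 1577079.51 / 60000
  = 26.28 kW


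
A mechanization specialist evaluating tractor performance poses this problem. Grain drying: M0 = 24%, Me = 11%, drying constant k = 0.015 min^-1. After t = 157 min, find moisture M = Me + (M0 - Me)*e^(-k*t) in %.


M = Me + (M0 - Me) * e^(-k*t)
  = 11 + (24 - 11) * e^(-0.015*157)
  = 11 + 13 * e^(-2.355)
  = 11 + 13 * 0.09489
  = 11 + 1.2336
  = 12.23%


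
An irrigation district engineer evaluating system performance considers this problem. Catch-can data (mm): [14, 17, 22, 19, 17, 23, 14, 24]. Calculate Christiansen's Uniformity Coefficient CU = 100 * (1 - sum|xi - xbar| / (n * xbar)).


xbar = 150 / 8 = 18.750
sum|xi - xbar| = 26
CU = 100 * (1 - 26 / (8 * 18.750))
   = 100 * (1 - 0.1733)
   = 82.67%


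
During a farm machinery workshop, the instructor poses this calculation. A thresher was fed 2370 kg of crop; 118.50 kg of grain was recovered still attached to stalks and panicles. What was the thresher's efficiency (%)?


eta = (total - unthreshed) / total * 100
    = (2370 - 118.50) / 2370 * 100
    = 2251.50 / 2370 * 100
    = 95%


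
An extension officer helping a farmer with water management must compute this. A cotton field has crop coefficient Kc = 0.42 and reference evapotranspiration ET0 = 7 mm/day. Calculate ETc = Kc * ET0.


ETc = Kc * ET0
    = 0.42 * 7
    = 2.94 mm/day


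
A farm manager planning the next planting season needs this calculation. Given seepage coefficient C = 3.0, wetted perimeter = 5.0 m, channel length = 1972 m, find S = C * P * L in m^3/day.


S = C * P * L
  = 3.0 * 5.0 * 1972
  = 29580 m^3/day


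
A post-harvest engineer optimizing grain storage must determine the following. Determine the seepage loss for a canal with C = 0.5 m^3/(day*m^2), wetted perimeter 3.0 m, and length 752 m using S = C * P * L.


S = C * P * L
  = 0.5 * 3.0 * 752
  = 1128 m^3/day


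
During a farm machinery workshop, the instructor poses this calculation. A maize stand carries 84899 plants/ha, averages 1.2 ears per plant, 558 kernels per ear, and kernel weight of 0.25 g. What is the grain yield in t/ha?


Y = density * ears * kernels * kw
  = 84899 * 1.2 * 558 * 0.25 g/ha
  = 14212092.60 g/ha
  = 14212.09 kg/ha = 14.21 t/ha


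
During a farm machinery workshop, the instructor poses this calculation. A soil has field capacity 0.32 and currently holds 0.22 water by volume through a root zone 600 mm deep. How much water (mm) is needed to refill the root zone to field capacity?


SMD = (FC - theta) * D
    = (0.32 - 0.22) * 600
    = 0.100 * 600
    = 60 mm


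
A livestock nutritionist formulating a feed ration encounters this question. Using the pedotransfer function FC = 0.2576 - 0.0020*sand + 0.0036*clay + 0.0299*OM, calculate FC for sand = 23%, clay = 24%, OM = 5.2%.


FC = 0.2576 - 0.0020*23 + 0.0036*24 + 0.0299*5.2
   = 0.2576 - 0.0460 + 0.0864 + 0.1555
   = 0.4535


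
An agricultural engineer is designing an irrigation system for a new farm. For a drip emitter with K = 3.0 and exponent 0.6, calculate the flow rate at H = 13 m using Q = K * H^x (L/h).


Q = K * H^x
  = 3.0 * 13^0.6
  = 3.0 * 4.6598
  = 13.98 L/h


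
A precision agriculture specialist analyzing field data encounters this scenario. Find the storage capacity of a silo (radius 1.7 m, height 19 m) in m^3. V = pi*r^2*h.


V = pi * r^2 * h
  = pi * 1.7^2 * 19
  = pi * 2.89 * 19
  = 172.50 m^3


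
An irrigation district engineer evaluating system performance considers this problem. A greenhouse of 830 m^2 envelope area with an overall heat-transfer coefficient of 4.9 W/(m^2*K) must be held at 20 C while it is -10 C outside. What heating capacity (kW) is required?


dT = 20 - (-10) = 30 K
Q = U * A * dT
  = 4.9 * 830 * 30
  = 122010 W = 122.01 kW


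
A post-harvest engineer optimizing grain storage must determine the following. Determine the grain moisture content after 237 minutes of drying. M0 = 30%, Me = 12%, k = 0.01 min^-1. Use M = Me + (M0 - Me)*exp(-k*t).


M = Me + (M0 - Me) * e^(-k*t)
  = 12 + (30 - 12) * e^(-0.01*237)
  = 12 + 18 * e^(-2.370)
  = 12 + 18 * 0.09348
  = 12 + 1.6827
  = 13.68%
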